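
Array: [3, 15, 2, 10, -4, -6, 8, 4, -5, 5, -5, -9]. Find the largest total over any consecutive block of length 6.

25

Window sums for each of the 7 positions:
(3, 15, 2, 10, -4, -6) → sum 20
(15, 2, 10, -4, -6, 8) → sum 25
(2, 10, -4, -6, 8, 4) → sum 14
(10, -4, -6, 8, 4, -5) → sum 7
(-4, -6, 8, 4, -5, 5) → sum 2
(-6, 8, 4, -5, 5, -5) → sum 1
(8, 4, -5, 5, -5, -9) → sum -2
Largest of these is 25.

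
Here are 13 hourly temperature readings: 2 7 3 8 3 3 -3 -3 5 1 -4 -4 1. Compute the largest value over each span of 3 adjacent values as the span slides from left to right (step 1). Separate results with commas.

Sliding a size-3 window across the 13 values:
2 7 3 → max 7
7 3 8 → max 8
3 8 3 → max 8
8 3 3 → max 8
3 3 -3 → max 3
3 -3 -3 → max 3
-3 -3 5 → max 5
-3 5 1 → max 5
5 1 -4 → max 5
1 -4 -4 → max 1
-4 -4 1 → max 1

7, 8, 8, 8, 3, 3, 5, 5, 5, 1, 1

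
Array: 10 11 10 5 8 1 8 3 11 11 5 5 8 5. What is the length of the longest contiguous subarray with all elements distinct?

5

[10] len 1
[10, 11] len 2
[11, 10] len 2
[11, 10, 5] len 3
[11, 10, 5, 8] len 4
[11, 10, 5, 8, 1] len 5
[1, 8] len 2
[1, 8, 3] len 3
[1, 8, 3, 11] len 4
[11] len 1
[11, 5] len 2
[5] len 1
[5, 8] len 2
[8, 5] len 2
Longest all-distinct length: 5.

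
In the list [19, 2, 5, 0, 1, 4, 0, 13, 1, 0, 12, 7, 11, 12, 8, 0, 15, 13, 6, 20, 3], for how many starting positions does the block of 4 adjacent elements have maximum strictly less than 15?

[19, 2, 5, 0] → max 19
[2, 5, 0, 1] → max 5  < 15 ✓
[5, 0, 1, 4] → max 5  < 15 ✓
[0, 1, 4, 0] → max 4  < 15 ✓
[1, 4, 0, 13] → max 13  < 15 ✓
[4, 0, 13, 1] → max 13  < 15 ✓
[0, 13, 1, 0] → max 13  < 15 ✓
[13, 1, 0, 12] → max 13  < 15 ✓
[1, 0, 12, 7] → max 12  < 15 ✓
[0, 12, 7, 11] → max 12  < 15 ✓
[12, 7, 11, 12] → max 12  < 15 ✓
[7, 11, 12, 8] → max 12  < 15 ✓
[11, 12, 8, 0] → max 12  < 15 ✓
[12, 8, 0, 15] → max 15
[8, 0, 15, 13] → max 15
[0, 15, 13, 6] → max 15
[15, 13, 6, 20] → max 20
[13, 6, 20, 3] → max 20
12 windows satisfy the condition.

12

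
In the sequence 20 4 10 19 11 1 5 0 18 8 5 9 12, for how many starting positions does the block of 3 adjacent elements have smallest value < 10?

10

20 4 10 → min 4  < 10 ✓
4 10 19 → min 4  < 10 ✓
10 19 11 → min 10
19 11 1 → min 1  < 10 ✓
11 1 5 → min 1  < 10 ✓
1 5 0 → min 0  < 10 ✓
5 0 18 → min 0  < 10 ✓
0 18 8 → min 0  < 10 ✓
18 8 5 → min 5  < 10 ✓
8 5 9 → min 5  < 10 ✓
5 9 12 → min 5  < 10 ✓
10 windows satisfy the condition.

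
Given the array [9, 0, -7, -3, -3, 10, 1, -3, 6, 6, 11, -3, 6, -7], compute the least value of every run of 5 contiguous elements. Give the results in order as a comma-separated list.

-7, -7, -7, -3, -3, -3, -3, -3, -3, -7

9 0 -7 -3 -3 → min -7
0 -7 -3 -3 10 → min -7
-7 -3 -3 10 1 → min -7
-3 -3 10 1 -3 → min -3
-3 10 1 -3 6 → min -3
10 1 -3 6 6 → min -3
1 -3 6 6 11 → min -3
-3 6 6 11 -3 → min -3
6 6 11 -3 6 → min -3
6 11 -3 6 -7 → min -7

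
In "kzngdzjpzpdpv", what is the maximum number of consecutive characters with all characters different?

add k: [k] len 1
add z: [k, z] len 2
add n: [k, z, n] len 3
add g: [k, z, n, g] len 4
add d: [k, z, n, g, d] len 5
add z (repeat z, move left end past it): [n, g, d, z] len 4
add j: [n, g, d, z, j] len 5
add p: [n, g, d, z, j, p] len 6
add z (repeat z, move left end past it): [j, p, z] len 3
add p (repeat p, move left end past it): [z, p] len 2
add d: [z, p, d] len 3
add p (repeat p, move left end past it): [d, p] len 2
add v: [d, p, v] len 3
Longest all-distinct length: 6.

6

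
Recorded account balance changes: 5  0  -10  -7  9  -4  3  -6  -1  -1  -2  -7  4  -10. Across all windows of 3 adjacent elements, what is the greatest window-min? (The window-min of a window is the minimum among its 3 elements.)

-2

Window mins for each of the 12 positions:
5 0 -10 → min -10
0 -10 -7 → min -10
-10 -7 9 → min -10
-7 9 -4 → min -7
9 -4 3 → min -4
-4 3 -6 → min -6
3 -6 -1 → min -6
-6 -1 -1 → min -6
-1 -1 -2 → min -2
-1 -2 -7 → min -7
-2 -7 4 → min -7
-7 4 -10 → min -10
Greatest of these is -2.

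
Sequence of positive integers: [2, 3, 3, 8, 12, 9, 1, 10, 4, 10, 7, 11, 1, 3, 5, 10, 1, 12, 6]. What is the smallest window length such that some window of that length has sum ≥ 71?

Extend right; whenever the sum reaches 71, record the length and shrink from the left:
add 2: running sum 2 < 71
add 3: running sum 5 < 71
add 3: running sum 8 < 71
add 8: running sum 16 < 71
add 12: running sum 28 < 71
add 9: running sum 37 < 71
add 1: running sum 38 < 71
add 10: running sum 48 < 71
add 4: running sum 52 < 71
add 10: running sum 62 < 71
add 7: running sum 69 < 71
end 11: [8, 12, 9, 1, 10, 4, 10, 7, 11] sum 72, len 9
end 12: [8, 12, 9, 1, 10, 4, 10, 7, 11, 1] sum 73, len 10
end 13: [8, 12, 9, 1, 10, 4, 10, 7, 11, 1, 3] sum 76, len 11
end 14: [12, 9, 1, 10, 4, 10, 7, 11, 1, 3, 5] sum 73, len 11
end 15: [9, 1, 10, 4, 10, 7, 11, 1, 3, 5, 10] sum 71, len 11
end 16: [9, 1, 10, 4, 10, 7, 11, 1, 3, 5, 10, 1] sum 72, len 12
end 17: [10, 4, 10, 7, 11, 1, 3, 5, 10, 1, 12] sum 74, len 11
end 18: [10, 4, 10, 7, 11, 1, 3, 5, 10, 1, 12, 6] sum 80, len 12
Shortest qualifying length: 9.

9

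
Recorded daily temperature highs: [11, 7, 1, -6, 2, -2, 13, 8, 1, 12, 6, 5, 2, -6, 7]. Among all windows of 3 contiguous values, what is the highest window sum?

23

[11, 7, 1] → sum 19
[7, 1, -6] → sum 2
[1, -6, 2] → sum -3
[-6, 2, -2] → sum -6
[2, -2, 13] → sum 13
[-2, 13, 8] → sum 19
[13, 8, 1] → sum 22
[8, 1, 12] → sum 21
[1, 12, 6] → sum 19
[12, 6, 5] → sum 23
[6, 5, 2] → sum 13
[5, 2, -6] → sum 1
[2, -6, 7] → sum 3
Highest of these is 23.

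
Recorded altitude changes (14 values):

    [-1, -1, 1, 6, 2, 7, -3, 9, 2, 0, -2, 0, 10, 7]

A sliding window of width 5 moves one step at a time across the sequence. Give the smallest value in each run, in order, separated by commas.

-1, -1, -3, -3, -3, -3, -3, -2, -2, -2

Sliding a size-5 window across the 14 values:
(-1, -1, 1, 6, 2) → min -1
(-1, 1, 6, 2, 7) → min -1
(1, 6, 2, 7, -3) → min -3
(6, 2, 7, -3, 9) → min -3
(2, 7, -3, 9, 2) → min -3
(7, -3, 9, 2, 0) → min -3
(-3, 9, 2, 0, -2) → min -3
(9, 2, 0, -2, 0) → min -2
(2, 0, -2, 0, 10) → min -2
(0, -2, 0, 10, 7) → min -2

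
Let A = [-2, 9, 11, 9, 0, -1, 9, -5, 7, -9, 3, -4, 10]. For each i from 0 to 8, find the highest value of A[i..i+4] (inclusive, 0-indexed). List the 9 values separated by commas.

11, 11, 11, 9, 9, 9, 9, 7, 10

[-2, 9, 11, 9, 0] → max 11
[9, 11, 9, 0, -1] → max 11
[11, 9, 0, -1, 9] → max 11
[9, 0, -1, 9, -5] → max 9
[0, -1, 9, -5, 7] → max 9
[-1, 9, -5, 7, -9] → max 9
[9, -5, 7, -9, 3] → max 9
[-5, 7, -9, 3, -4] → max 7
[7, -9, 3, -4, 10] → max 10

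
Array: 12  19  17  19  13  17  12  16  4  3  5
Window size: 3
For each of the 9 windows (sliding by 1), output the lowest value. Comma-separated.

12, 17, 13, 13, 12, 12, 4, 3, 3

(12, 19, 17) → min 12
(19, 17, 19) → min 17
(17, 19, 13) → min 13
(19, 13, 17) → min 13
(13, 17, 12) → min 12
(17, 12, 16) → min 12
(12, 16, 4) → min 4
(16, 4, 3) → min 3
(4, 3, 5) → min 3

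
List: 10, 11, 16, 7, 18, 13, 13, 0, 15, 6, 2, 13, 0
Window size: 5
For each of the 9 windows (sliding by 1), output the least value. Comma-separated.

(10, 11, 16, 7, 18) → min 7
(11, 16, 7, 18, 13) → min 7
(16, 7, 18, 13, 13) → min 7
(7, 18, 13, 13, 0) → min 0
(18, 13, 13, 0, 15) → min 0
(13, 13, 0, 15, 6) → min 0
(13, 0, 15, 6, 2) → min 0
(0, 15, 6, 2, 13) → min 0
(15, 6, 2, 13, 0) → min 0

7, 7, 7, 0, 0, 0, 0, 0, 0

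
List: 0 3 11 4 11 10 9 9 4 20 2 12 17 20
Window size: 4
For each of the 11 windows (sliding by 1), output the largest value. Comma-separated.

11, 11, 11, 11, 11, 10, 20, 20, 20, 20, 20

(0, 3, 11, 4) → max 11
(3, 11, 4, 11) → max 11
(11, 4, 11, 10) → max 11
(4, 11, 10, 9) → max 11
(11, 10, 9, 9) → max 11
(10, 9, 9, 4) → max 10
(9, 9, 4, 20) → max 20
(9, 4, 20, 2) → max 20
(4, 20, 2, 12) → max 20
(20, 2, 12, 17) → max 20
(2, 12, 17, 20) → max 20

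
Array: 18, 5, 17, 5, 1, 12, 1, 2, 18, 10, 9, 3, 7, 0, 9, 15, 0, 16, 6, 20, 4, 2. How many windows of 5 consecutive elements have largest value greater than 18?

18 5 17 5 1 → max 18
5 17 5 1 12 → max 17
17 5 1 12 1 → max 17
5 1 12 1 2 → max 12
1 12 1 2 18 → max 18
12 1 2 18 10 → max 18
1 2 18 10 9 → max 18
2 18 10 9 3 → max 18
18 10 9 3 7 → max 18
10 9 3 7 0 → max 10
9 3 7 0 9 → max 9
3 7 0 9 15 → max 15
7 0 9 15 0 → max 15
0 9 15 0 16 → max 16
9 15 0 16 6 → max 16
15 0 16 6 20 → max 20  > 18 ✓
0 16 6 20 4 → max 20  > 18 ✓
16 6 20 4 2 → max 20  > 18 ✓
3 windows satisfy the condition.

3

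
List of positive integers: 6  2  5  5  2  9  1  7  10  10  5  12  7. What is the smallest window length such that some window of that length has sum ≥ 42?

5

add 6: running sum 6 < 42
add 2: running sum 8 < 42
add 5: running sum 13 < 42
add 5: running sum 18 < 42
add 2: running sum 20 < 42
add 9: running sum 29 < 42
add 1: running sum 30 < 42
add 7: running sum 37 < 42
add 10: shortest ending here [6, 2, 5, 5, 2, 9, 1, 7, 10] sum 47, len 9
add 10: shortest ending here [5, 2, 9, 1, 7, 10, 10] sum 44, len 7
add 5: shortest ending here [9, 1, 7, 10, 10, 5] sum 42, len 6
add 12: shortest ending here [7, 10, 10, 5, 12] sum 44, len 5
add 7: shortest ending here [10, 10, 5, 12, 7] sum 44, len 5
Shortest qualifying length: 5.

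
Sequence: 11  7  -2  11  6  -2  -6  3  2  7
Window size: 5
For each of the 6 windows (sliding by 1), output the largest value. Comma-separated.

(11, 7, -2, 11, 6) → max 11
(7, -2, 11, 6, -2) → max 11
(-2, 11, 6, -2, -6) → max 11
(11, 6, -2, -6, 3) → max 11
(6, -2, -6, 3, 2) → max 6
(-2, -6, 3, 2, 7) → max 7

11, 11, 11, 11, 6, 7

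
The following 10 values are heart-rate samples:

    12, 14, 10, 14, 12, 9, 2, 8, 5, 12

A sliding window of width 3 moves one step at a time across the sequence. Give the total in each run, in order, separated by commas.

(12, 14, 10) → sum 36
(14, 10, 14) → sum 38
(10, 14, 12) → sum 36
(14, 12, 9) → sum 35
(12, 9, 2) → sum 23
(9, 2, 8) → sum 19
(2, 8, 5) → sum 15
(8, 5, 12) → sum 25

36, 38, 36, 35, 23, 19, 15, 25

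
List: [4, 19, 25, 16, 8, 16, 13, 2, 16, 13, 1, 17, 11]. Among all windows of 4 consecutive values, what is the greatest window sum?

(4, 19, 25, 16) → sum 64
(19, 25, 16, 8) → sum 68
(25, 16, 8, 16) → sum 65
(16, 8, 16, 13) → sum 53
(8, 16, 13, 2) → sum 39
(16, 13, 2, 16) → sum 47
(13, 2, 16, 13) → sum 44
(2, 16, 13, 1) → sum 32
(16, 13, 1, 17) → sum 47
(13, 1, 17, 11) → sum 42
Greatest of these is 68.

68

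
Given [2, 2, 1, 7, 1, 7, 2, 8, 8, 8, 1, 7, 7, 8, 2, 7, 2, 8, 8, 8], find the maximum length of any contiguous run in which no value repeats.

[2] len 1
[2] len 1
[2, 1] len 2
[2, 1, 7] len 3
[7, 1] len 2
[1, 7] len 2
[1, 7, 2] len 3
[1, 7, 2, 8] len 4
[8] len 1
[8] len 1
[8, 1] len 2
[8, 1, 7] len 3
[7] len 1
[7, 8] len 2
[7, 8, 2] len 3
[8, 2, 7] len 3
[7, 2] len 2
[7, 2, 8] len 3
[8] len 1
[8] len 1
Longest all-distinct length: 4.

4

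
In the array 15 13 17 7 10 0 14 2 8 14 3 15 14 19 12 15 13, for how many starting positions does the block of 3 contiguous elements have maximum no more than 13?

1

(15, 13, 17) → max 17
(13, 17, 7) → max 17
(17, 7, 10) → max 17
(7, 10, 0) → max 10  ≤ 13 ✓
(10, 0, 14) → max 14
(0, 14, 2) → max 14
(14, 2, 8) → max 14
(2, 8, 14) → max 14
(8, 14, 3) → max 14
(14, 3, 15) → max 15
(3, 15, 14) → max 15
(15, 14, 19) → max 19
(14, 19, 12) → max 19
(19, 12, 15) → max 19
(12, 15, 13) → max 15
1 window satisfy the condition.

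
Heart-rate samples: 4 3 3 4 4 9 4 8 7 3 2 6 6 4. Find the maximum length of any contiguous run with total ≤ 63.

Extend to the right; shrink from the left whenever the sum exceeds 63:
[4] sum 4 len 1
[4, 3] sum 7 len 2
[4, 3, 3] sum 10 len 3
[4, 3, 3, 4] sum 14 len 4
[4, 3, 3, 4, 4] sum 18 len 5
[4, 3, 3, 4, 4, 9] sum 27 len 6
[4, 3, 3, 4, 4, 9, 4] sum 31 len 7
[4, 3, 3, 4, 4, 9, 4, 8] sum 39 len 8
[4, 3, 3, 4, 4, 9, 4, 8, 7] sum 46 len 9
[4, 3, 3, 4, 4, 9, 4, 8, 7, 3] sum 49 len 10
[4, 3, 3, 4, 4, 9, 4, 8, 7, 3, 2] sum 51 len 11
[4, 3, 3, 4, 4, 9, 4, 8, 7, 3, 2, 6] sum 57 len 12
[4, 3, 3, 4, 4, 9, 4, 8, 7, 3, 2, 6, 6] sum 63 len 13
[3, 3, 4, 4, 9, 4, 8, 7, 3, 2, 6, 6, 4] sum 63 len 13
Longest length seen: 13.

13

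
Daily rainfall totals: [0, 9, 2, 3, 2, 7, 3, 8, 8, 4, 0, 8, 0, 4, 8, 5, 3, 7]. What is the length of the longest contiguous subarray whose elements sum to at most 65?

Extend to the right; shrink from the left whenever the sum exceeds 65:
→ 0: sum 0, len 1
→ 9: sum 9, len 2
→ 2: sum 11, len 3
→ 3: sum 14, len 4
→ 2: sum 16, len 5
→ 7: sum 23, len 6
→ 3: sum 26, len 7
→ 8: sum 34, len 8
→ 8: sum 42, len 9
→ 4: sum 46, len 10
→ 0: sum 46, len 11
→ 8: sum 54, len 12
→ 0: sum 54, len 13
→ 4: sum 58, len 14
→ 8 (dropped 0, 9): sum 57, len 13
→ 5: sum 62, len 14
→ 3: sum 65, len 15
→ 7 (dropped 2, 3, 2): sum 65, len 13
Longest length seen: 15.

15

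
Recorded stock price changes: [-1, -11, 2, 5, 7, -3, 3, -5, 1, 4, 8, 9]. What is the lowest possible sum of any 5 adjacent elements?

Each size-5 window and its sum:
(-1, -11, 2, 5, 7) → sum 2
(-11, 2, 5, 7, -3) → sum 0
(2, 5, 7, -3, 3) → sum 14
(5, 7, -3, 3, -5) → sum 7
(7, -3, 3, -5, 1) → sum 3
(-3, 3, -5, 1, 4) → sum 0
(3, -5, 1, 4, 8) → sum 11
(-5, 1, 4, 8, 9) → sum 17
Lowest of these is 0.

0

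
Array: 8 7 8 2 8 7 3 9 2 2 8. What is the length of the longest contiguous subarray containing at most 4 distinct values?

add 8: window [8] (1 distinct), len 1
add 7: window [8, 7] (2 distinct), len 2
add 8: window [8, 7, 8] (2 distinct), len 3
add 2: window [8, 7, 8, 2] (3 distinct), len 4
add 8: window [8, 7, 8, 2, 8] (3 distinct), len 5
add 7: window [8, 7, 8, 2, 8, 7] (3 distinct), len 6
add 3: window [8, 7, 8, 2, 8, 7, 3] (4 distinct), len 7
add 9: window [8, 7, 3, 9] (4 distinct), len 4
add 2: window [7, 3, 9, 2] (4 distinct), len 4
add 2: window [7, 3, 9, 2, 2] (4 distinct), len 5
add 8: window [3, 9, 2, 2, 8] (4 distinct), len 5
Longest length with ≤4 distinct: 7.

7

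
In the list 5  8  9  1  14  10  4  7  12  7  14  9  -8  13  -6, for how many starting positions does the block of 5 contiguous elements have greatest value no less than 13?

(5, 8, 9, 1, 14) → max 14  ≥ 13 ✓
(8, 9, 1, 14, 10) → max 14  ≥ 13 ✓
(9, 1, 14, 10, 4) → max 14  ≥ 13 ✓
(1, 14, 10, 4, 7) → max 14  ≥ 13 ✓
(14, 10, 4, 7, 12) → max 14  ≥ 13 ✓
(10, 4, 7, 12, 7) → max 12
(4, 7, 12, 7, 14) → max 14  ≥ 13 ✓
(7, 12, 7, 14, 9) → max 14  ≥ 13 ✓
(12, 7, 14, 9, -8) → max 14  ≥ 13 ✓
(7, 14, 9, -8, 13) → max 14  ≥ 13 ✓
(14, 9, -8, 13, -6) → max 14  ≥ 13 ✓
10 windows satisfy the condition.

10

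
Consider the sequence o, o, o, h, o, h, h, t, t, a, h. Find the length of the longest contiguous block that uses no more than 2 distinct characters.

[o] 1 distinct, len 1
[o, o] 1 distinct, len 2
[o, o, o] 1 distinct, len 3
[o, o, o, h] 2 distinct, len 4
[o, o, o, h, o] 2 distinct, len 5
[o, o, o, h, o, h] 2 distinct, len 6
[o, o, o, h, o, h, h] 2 distinct, len 7
[h, h, t] 2 distinct, len 3
[h, h, t, t] 2 distinct, len 4
[t, t, a] 2 distinct, len 3
[a, h] 2 distinct, len 2
Longest length with ≤2 distinct: 7.

7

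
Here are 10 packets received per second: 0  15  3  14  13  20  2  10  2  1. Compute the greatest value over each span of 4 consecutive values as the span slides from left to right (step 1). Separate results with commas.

15, 15, 20, 20, 20, 20, 10

0 15 3 14 → max 15
15 3 14 13 → max 15
3 14 13 20 → max 20
14 13 20 2 → max 20
13 20 2 10 → max 20
20 2 10 2 → max 20
2 10 2 1 → max 10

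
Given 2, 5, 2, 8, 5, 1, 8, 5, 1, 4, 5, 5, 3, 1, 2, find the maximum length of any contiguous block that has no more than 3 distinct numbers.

6

[2] 1 distinct, len 1
[2, 5] 2 distinct, len 2
[2, 5, 2] 2 distinct, len 3
[2, 5, 2, 8] 3 distinct, len 4
[2, 5, 2, 8, 5] 3 distinct, len 5
[8, 5, 1] 3 distinct, len 3
[8, 5, 1, 8] 3 distinct, len 4
[8, 5, 1, 8, 5] 3 distinct, len 5
[8, 5, 1, 8, 5, 1] 3 distinct, len 6
[5, 1, 4] 3 distinct, len 3
[5, 1, 4, 5] 3 distinct, len 4
[5, 1, 4, 5, 5] 3 distinct, len 5
[4, 5, 5, 3] 3 distinct, len 4
[5, 5, 3, 1] 3 distinct, len 4
[3, 1, 2] 3 distinct, len 3
Longest length with ≤3 distinct: 6.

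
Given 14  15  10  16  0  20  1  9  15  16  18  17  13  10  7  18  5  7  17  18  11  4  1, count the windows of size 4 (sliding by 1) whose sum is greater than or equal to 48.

8

[14, 15, 10, 16] → sum 55  ≥ 48 ✓
[15, 10, 16, 0] → sum 41
[10, 16, 0, 20] → sum 46
[16, 0, 20, 1] → sum 37
[0, 20, 1, 9] → sum 30
[20, 1, 9, 15] → sum 45
[1, 9, 15, 16] → sum 41
[9, 15, 16, 18] → sum 58  ≥ 48 ✓
[15, 16, 18, 17] → sum 66  ≥ 48 ✓
[16, 18, 17, 13] → sum 64  ≥ 48 ✓
[18, 17, 13, 10] → sum 58  ≥ 48 ✓
[17, 13, 10, 7] → sum 47
[13, 10, 7, 18] → sum 48  ≥ 48 ✓
[10, 7, 18, 5] → sum 40
[7, 18, 5, 7] → sum 37
[18, 5, 7, 17] → sum 47
[5, 7, 17, 18] → sum 47
[7, 17, 18, 11] → sum 53  ≥ 48 ✓
[17, 18, 11, 4] → sum 50  ≥ 48 ✓
[18, 11, 4, 1] → sum 34
8 windows satisfy the condition.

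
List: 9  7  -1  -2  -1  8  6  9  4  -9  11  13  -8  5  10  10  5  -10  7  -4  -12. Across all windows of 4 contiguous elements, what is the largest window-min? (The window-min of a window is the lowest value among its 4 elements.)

5

Each size-4 window and its min:
9 7 -1 -2 → min -2
7 -1 -2 -1 → min -2
-1 -2 -1 8 → min -2
-2 -1 8 6 → min -2
-1 8 6 9 → min -1
8 6 9 4 → min 4
6 9 4 -9 → min -9
9 4 -9 11 → min -9
4 -9 11 13 → min -9
-9 11 13 -8 → min -9
11 13 -8 5 → min -8
13 -8 5 10 → min -8
-8 5 10 10 → min -8
5 10 10 5 → min 5
10 10 5 -10 → min -10
10 5 -10 7 → min -10
5 -10 7 -4 → min -10
-10 7 -4 -12 → min -12
Largest of these is 5.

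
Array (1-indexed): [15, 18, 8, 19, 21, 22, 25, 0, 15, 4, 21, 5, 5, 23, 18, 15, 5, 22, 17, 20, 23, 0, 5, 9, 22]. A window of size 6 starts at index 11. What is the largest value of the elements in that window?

23

Elements at indices 11..16: 21, 5, 5, 23, 18, 15
max(21, 5, 5, 23, 18, 15) = 23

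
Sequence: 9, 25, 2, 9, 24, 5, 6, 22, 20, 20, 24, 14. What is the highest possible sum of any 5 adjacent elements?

100

(9, 25, 2, 9, 24) → sum 69
(25, 2, 9, 24, 5) → sum 65
(2, 9, 24, 5, 6) → sum 46
(9, 24, 5, 6, 22) → sum 66
(24, 5, 6, 22, 20) → sum 77
(5, 6, 22, 20, 20) → sum 73
(6, 22, 20, 20, 24) → sum 92
(22, 20, 20, 24, 14) → sum 100
Highest of these is 100.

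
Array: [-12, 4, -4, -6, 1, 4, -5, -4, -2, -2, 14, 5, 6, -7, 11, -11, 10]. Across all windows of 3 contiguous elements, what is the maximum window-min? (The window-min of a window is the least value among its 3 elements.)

Window mins for each of the 15 positions:
-12 4 -4 → min -12
4 -4 -6 → min -6
-4 -6 1 → min -6
-6 1 4 → min -6
1 4 -5 → min -5
4 -5 -4 → min -5
-5 -4 -2 → min -5
-4 -2 -2 → min -4
-2 -2 14 → min -2
-2 14 5 → min -2
14 5 6 → min 5
5 6 -7 → min -7
6 -7 11 → min -7
-7 11 -11 → min -11
11 -11 10 → min -11
Maximum of these is 5.

5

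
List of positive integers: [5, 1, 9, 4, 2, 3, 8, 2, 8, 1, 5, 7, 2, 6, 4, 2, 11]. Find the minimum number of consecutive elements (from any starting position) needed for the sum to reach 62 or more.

add 5: running sum 5 < 62
add 1: running sum 6 < 62
add 9: running sum 15 < 62
add 4: running sum 19 < 62
add 2: running sum 21 < 62
add 3: running sum 24 < 62
add 8: running sum 32 < 62
add 2: running sum 34 < 62
add 8: running sum 42 < 62
add 1: running sum 43 < 62
add 5: running sum 48 < 62
add 7: running sum 55 < 62
add 2: running sum 57 < 62
end 13: [5, 1, 9, 4, 2, 3, 8, 2, 8, 1, 5, 7, 2, 6] sum 63, len 14
end 14: [1, 9, 4, 2, 3, 8, 2, 8, 1, 5, 7, 2, 6, 4] sum 62, len 14
end 15: [9, 4, 2, 3, 8, 2, 8, 1, 5, 7, 2, 6, 4, 2] sum 63, len 14
end 16: [4, 2, 3, 8, 2, 8, 1, 5, 7, 2, 6, 4, 2, 11] sum 65, len 14
Shortest qualifying length: 14.

14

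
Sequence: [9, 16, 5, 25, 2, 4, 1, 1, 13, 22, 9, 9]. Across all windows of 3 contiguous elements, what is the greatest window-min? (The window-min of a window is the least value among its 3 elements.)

9

[9, 16, 5] → min 5
[16, 5, 25] → min 5
[5, 25, 2] → min 2
[25, 2, 4] → min 2
[2, 4, 1] → min 1
[4, 1, 1] → min 1
[1, 1, 13] → min 1
[1, 13, 22] → min 1
[13, 22, 9] → min 9
[22, 9, 9] → min 9
Greatest of these is 9.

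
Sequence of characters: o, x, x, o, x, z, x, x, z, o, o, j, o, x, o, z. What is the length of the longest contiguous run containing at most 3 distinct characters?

11

[o] 1 distinct, len 1
[o, x] 2 distinct, len 2
[o, x, x] 2 distinct, len 3
[o, x, x, o] 2 distinct, len 4
[o, x, x, o, x] 2 distinct, len 5
[o, x, x, o, x, z] 3 distinct, len 6
[o, x, x, o, x, z, x] 3 distinct, len 7
[o, x, x, o, x, z, x, x] 3 distinct, len 8
[o, x, x, o, x, z, x, x, z] 3 distinct, len 9
[o, x, x, o, x, z, x, x, z, o] 3 distinct, len 10
[o, x, x, o, x, z, x, x, z, o, o] 3 distinct, len 11
[z, o, o, j] 3 distinct, len 4
[z, o, o, j, o] 3 distinct, len 5
[o, o, j, o, x] 3 distinct, len 5
[o, o, j, o, x, o] 3 distinct, len 6
[o, x, o, z] 3 distinct, len 4
Longest length with ≤3 distinct: 11.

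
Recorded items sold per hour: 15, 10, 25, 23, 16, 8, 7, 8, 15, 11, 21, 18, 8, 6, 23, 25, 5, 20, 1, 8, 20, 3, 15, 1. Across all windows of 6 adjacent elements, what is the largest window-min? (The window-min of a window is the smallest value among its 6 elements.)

8

[15, 10, 25, 23, 16, 8] → min 8
[10, 25, 23, 16, 8, 7] → min 7
[25, 23, 16, 8, 7, 8] → min 7
[23, 16, 8, 7, 8, 15] → min 7
[16, 8, 7, 8, 15, 11] → min 7
[8, 7, 8, 15, 11, 21] → min 7
[7, 8, 15, 11, 21, 18] → min 7
[8, 15, 11, 21, 18, 8] → min 8
[15, 11, 21, 18, 8, 6] → min 6
[11, 21, 18, 8, 6, 23] → min 6
[21, 18, 8, 6, 23, 25] → min 6
[18, 8, 6, 23, 25, 5] → min 5
[8, 6, 23, 25, 5, 20] → min 5
[6, 23, 25, 5, 20, 1] → min 1
[23, 25, 5, 20, 1, 8] → min 1
[25, 5, 20, 1, 8, 20] → min 1
[5, 20, 1, 8, 20, 3] → min 1
[20, 1, 8, 20, 3, 15] → min 1
[1, 8, 20, 3, 15, 1] → min 1
Largest of these is 8.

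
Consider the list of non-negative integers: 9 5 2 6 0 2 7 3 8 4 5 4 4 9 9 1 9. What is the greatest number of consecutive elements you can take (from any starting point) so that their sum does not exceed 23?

[9] sum 9 len 1
[9, 5] sum 14 len 2
[9, 5, 2] sum 16 len 3
[9, 5, 2, 6] sum 22 len 4
[9, 5, 2, 6, 0] sum 22 len 5
[5, 2, 6, 0, 2] sum 15 len 5
[5, 2, 6, 0, 2, 7] sum 22 len 6
[2, 6, 0, 2, 7, 3] sum 20 len 6
[0, 2, 7, 3, 8] sum 20 len 5
[7, 3, 8, 4] sum 22 len 4
[3, 8, 4, 5] sum 20 len 4
[8, 4, 5, 4] sum 21 len 4
[4, 5, 4, 4] sum 17 len 4
[5, 4, 4, 9] sum 22 len 4
[4, 9, 9] sum 22 len 3
[4, 9, 9, 1] sum 23 len 4
[9, 1, 9] sum 19 len 3
Longest length seen: 6.

6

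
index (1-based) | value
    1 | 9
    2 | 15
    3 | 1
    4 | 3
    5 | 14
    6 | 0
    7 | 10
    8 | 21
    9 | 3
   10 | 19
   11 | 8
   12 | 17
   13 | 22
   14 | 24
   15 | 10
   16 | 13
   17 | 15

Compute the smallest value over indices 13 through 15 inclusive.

10

Elements at indices 13..15: 22, 24, 10
min(22, 24, 10) = 10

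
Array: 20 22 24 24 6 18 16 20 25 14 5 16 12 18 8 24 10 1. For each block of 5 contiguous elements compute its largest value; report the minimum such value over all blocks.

20 22 24 24 6 → max 24
22 24 24 6 18 → max 24
24 24 6 18 16 → max 24
24 6 18 16 20 → max 24
6 18 16 20 25 → max 25
18 16 20 25 14 → max 25
16 20 25 14 5 → max 25
20 25 14 5 16 → max 25
25 14 5 16 12 → max 25
14 5 16 12 18 → max 18
5 16 12 18 8 → max 18
16 12 18 8 24 → max 24
12 18 8 24 10 → max 24
18 8 24 10 1 → max 24
Minimum of these is 18.

18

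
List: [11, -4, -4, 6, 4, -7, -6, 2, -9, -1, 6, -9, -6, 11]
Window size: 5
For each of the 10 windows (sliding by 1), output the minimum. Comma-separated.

(11, -4, -4, 6, 4) → min -4
(-4, -4, 6, 4, -7) → min -7
(-4, 6, 4, -7, -6) → min -7
(6, 4, -7, -6, 2) → min -7
(4, -7, -6, 2, -9) → min -9
(-7, -6, 2, -9, -1) → min -9
(-6, 2, -9, -1, 6) → min -9
(2, -9, -1, 6, -9) → min -9
(-9, -1, 6, -9, -6) → min -9
(-1, 6, -9, -6, 11) → min -9

-4, -7, -7, -7, -9, -9, -9, -9, -9, -9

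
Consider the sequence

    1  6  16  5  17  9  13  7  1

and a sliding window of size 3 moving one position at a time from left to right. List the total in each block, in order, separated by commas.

23, 27, 38, 31, 39, 29, 21

Sliding a size-3 window across the 9 values:
1 6 16 → sum 23
6 16 5 → sum 27
16 5 17 → sum 38
5 17 9 → sum 31
17 9 13 → sum 39
9 13 7 → sum 29
13 7 1 → sum 21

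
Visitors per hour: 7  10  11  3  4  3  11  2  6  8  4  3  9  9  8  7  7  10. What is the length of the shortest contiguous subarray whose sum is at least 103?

add 7: running sum 7 < 103
add 10: running sum 17 < 103
add 11: running sum 28 < 103
add 3: running sum 31 < 103
add 4: running sum 35 < 103
add 3: running sum 38 < 103
add 11: running sum 49 < 103
add 2: running sum 51 < 103
add 6: running sum 57 < 103
add 8: running sum 65 < 103
add 4: running sum 69 < 103
add 3: running sum 72 < 103
add 9: running sum 81 < 103
add 9: running sum 90 < 103
add 8: running sum 98 < 103
end 15: [7, 10, 11, 3, 4, 3, 11, 2, 6, 8, 4, 3, 9, 9, 8, 7] sum 105, len 16
end 16: [10, 11, 3, 4, 3, 11, 2, 6, 8, 4, 3, 9, 9, 8, 7, 7] sum 105, len 16
end 17: [11, 3, 4, 3, 11, 2, 6, 8, 4, 3, 9, 9, 8, 7, 7, 10] sum 105, len 16
Shortest qualifying length: 16.

16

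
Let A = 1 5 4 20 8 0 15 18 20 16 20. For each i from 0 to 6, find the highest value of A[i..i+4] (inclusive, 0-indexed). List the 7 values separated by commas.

20, 20, 20, 20, 20, 20, 20

(1, 5, 4, 20, 8) → max 20
(5, 4, 20, 8, 0) → max 20
(4, 20, 8, 0, 15) → max 20
(20, 8, 0, 15, 18) → max 20
(8, 0, 15, 18, 20) → max 20
(0, 15, 18, 20, 16) → max 20
(15, 18, 20, 16, 20) → max 20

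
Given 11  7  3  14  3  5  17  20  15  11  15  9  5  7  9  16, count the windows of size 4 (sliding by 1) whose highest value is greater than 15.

6

[11, 7, 3, 14] → max 14
[7, 3, 14, 3] → max 14
[3, 14, 3, 5] → max 14
[14, 3, 5, 17] → max 17  > 15 ✓
[3, 5, 17, 20] → max 20  > 15 ✓
[5, 17, 20, 15] → max 20  > 15 ✓
[17, 20, 15, 11] → max 20  > 15 ✓
[20, 15, 11, 15] → max 20  > 15 ✓
[15, 11, 15, 9] → max 15
[11, 15, 9, 5] → max 15
[15, 9, 5, 7] → max 15
[9, 5, 7, 9] → max 9
[5, 7, 9, 16] → max 16  > 15 ✓
6 windows satisfy the condition.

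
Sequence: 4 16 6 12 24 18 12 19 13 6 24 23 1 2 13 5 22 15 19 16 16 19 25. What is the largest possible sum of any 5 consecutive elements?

Window sums for each of the 19 positions:
(4, 16, 6, 12, 24) → sum 62
(16, 6, 12, 24, 18) → sum 76
(6, 12, 24, 18, 12) → sum 72
(12, 24, 18, 12, 19) → sum 85
(24, 18, 12, 19, 13) → sum 86
(18, 12, 19, 13, 6) → sum 68
(12, 19, 13, 6, 24) → sum 74
(19, 13, 6, 24, 23) → sum 85
(13, 6, 24, 23, 1) → sum 67
(6, 24, 23, 1, 2) → sum 56
(24, 23, 1, 2, 13) → sum 63
(23, 1, 2, 13, 5) → sum 44
(1, 2, 13, 5, 22) → sum 43
(2, 13, 5, 22, 15) → sum 57
(13, 5, 22, 15, 19) → sum 74
(5, 22, 15, 19, 16) → sum 77
(22, 15, 19, 16, 16) → sum 88
(15, 19, 16, 16, 19) → sum 85
(19, 16, 16, 19, 25) → sum 95
Largest of these is 95.

95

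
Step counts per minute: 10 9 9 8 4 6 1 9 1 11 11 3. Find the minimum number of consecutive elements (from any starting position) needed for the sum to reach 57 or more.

Extend right; whenever the sum reaches 57, record the length and shrink from the left:
add 10: running sum 10 < 57
add 9: running sum 19 < 57
add 9: running sum 28 < 57
add 8: running sum 36 < 57
add 4: running sum 40 < 57
add 6: running sum 46 < 57
add 1: running sum 47 < 57
add 9: running sum 56 < 57
end 8: [10, 9, 9, 8, 4, 6, 1, 9, 1] sum 57, len 9
end 9: [9, 9, 8, 4, 6, 1, 9, 1, 11] sum 58, len 9
end 10: [9, 8, 4, 6, 1, 9, 1, 11, 11] sum 60, len 9
end 11: [9, 8, 4, 6, 1, 9, 1, 11, 11, 3] sum 63, len 10
Shortest qualifying length: 9.

9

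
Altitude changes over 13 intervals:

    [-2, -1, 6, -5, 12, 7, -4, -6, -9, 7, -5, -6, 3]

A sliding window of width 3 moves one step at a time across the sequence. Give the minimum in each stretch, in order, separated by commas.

Sliding a size-3 window across the 13 values:
(-2, -1, 6) → min -2
(-1, 6, -5) → min -5
(6, -5, 12) → min -5
(-5, 12, 7) → min -5
(12, 7, -4) → min -4
(7, -4, -6) → min -6
(-4, -6, -9) → min -9
(-6, -9, 7) → min -9
(-9, 7, -5) → min -9
(7, -5, -6) → min -6
(-5, -6, 3) → min -6

-2, -5, -5, -5, -4, -6, -9, -9, -9, -6, -6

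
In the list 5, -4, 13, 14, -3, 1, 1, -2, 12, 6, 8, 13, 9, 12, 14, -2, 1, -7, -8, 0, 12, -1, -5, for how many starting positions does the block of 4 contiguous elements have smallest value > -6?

15

[5, -4, 13, 14] → min -4  > -6 ✓
[-4, 13, 14, -3] → min -4  > -6 ✓
[13, 14, -3, 1] → min -3  > -6 ✓
[14, -3, 1, 1] → min -3  > -6 ✓
[-3, 1, 1, -2] → min -3  > -6 ✓
[1, 1, -2, 12] → min -2  > -6 ✓
[1, -2, 12, 6] → min -2  > -6 ✓
[-2, 12, 6, 8] → min -2  > -6 ✓
[12, 6, 8, 13] → min 6  > -6 ✓
[6, 8, 13, 9] → min 6  > -6 ✓
[8, 13, 9, 12] → min 8  > -6 ✓
[13, 9, 12, 14] → min 9  > -6 ✓
[9, 12, 14, -2] → min -2  > -6 ✓
[12, 14, -2, 1] → min -2  > -6 ✓
[14, -2, 1, -7] → min -7
[-2, 1, -7, -8] → min -8
[1, -7, -8, 0] → min -8
[-7, -8, 0, 12] → min -8
[-8, 0, 12, -1] → min -8
[0, 12, -1, -5] → min -5  > -6 ✓
15 windows satisfy the condition.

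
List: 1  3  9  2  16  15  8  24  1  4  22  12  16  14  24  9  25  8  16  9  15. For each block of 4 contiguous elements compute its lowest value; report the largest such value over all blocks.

1 3 9 2 → min 1
3 9 2 16 → min 2
9 2 16 15 → min 2
2 16 15 8 → min 2
16 15 8 24 → min 8
15 8 24 1 → min 1
8 24 1 4 → min 1
24 1 4 22 → min 1
1 4 22 12 → min 1
4 22 12 16 → min 4
22 12 16 14 → min 12
12 16 14 24 → min 12
16 14 24 9 → min 9
14 24 9 25 → min 9
24 9 25 8 → min 8
9 25 8 16 → min 8
25 8 16 9 → min 8
8 16 9 15 → min 8
Largest of these is 12.

12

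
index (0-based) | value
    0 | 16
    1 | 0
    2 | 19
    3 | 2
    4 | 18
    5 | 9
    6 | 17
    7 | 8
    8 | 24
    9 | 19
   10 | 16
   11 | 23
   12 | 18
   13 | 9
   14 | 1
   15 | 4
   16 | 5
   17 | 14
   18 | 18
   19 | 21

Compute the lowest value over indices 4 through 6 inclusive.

9

Elements at indices 4..6: 18, 9, 17
min(18, 9, 17) = 9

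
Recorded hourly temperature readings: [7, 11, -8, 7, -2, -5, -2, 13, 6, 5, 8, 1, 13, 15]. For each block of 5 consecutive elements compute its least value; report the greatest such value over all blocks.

[7, 11, -8, 7, -2] → min -8
[11, -8, 7, -2, -5] → min -8
[-8, 7, -2, -5, -2] → min -8
[7, -2, -5, -2, 13] → min -5
[-2, -5, -2, 13, 6] → min -5
[-5, -2, 13, 6, 5] → min -5
[-2, 13, 6, 5, 8] → min -2
[13, 6, 5, 8, 1] → min 1
[6, 5, 8, 1, 13] → min 1
[5, 8, 1, 13, 15] → min 1
Greatest of these is 1.

1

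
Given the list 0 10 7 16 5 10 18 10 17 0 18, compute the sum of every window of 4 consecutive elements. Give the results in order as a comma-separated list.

0 10 7 16 → sum 33
10 7 16 5 → sum 38
7 16 5 10 → sum 38
16 5 10 18 → sum 49
5 10 18 10 → sum 43
10 18 10 17 → sum 55
18 10 17 0 → sum 45
10 17 0 18 → sum 45

33, 38, 38, 49, 43, 55, 45, 45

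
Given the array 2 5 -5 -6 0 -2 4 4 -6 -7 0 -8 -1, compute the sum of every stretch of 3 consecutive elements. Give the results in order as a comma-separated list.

Sliding a size-3 window across the 13 values:
2 5 -5 → sum 2
5 -5 -6 → sum -6
-5 -6 0 → sum -11
-6 0 -2 → sum -8
0 -2 4 → sum 2
-2 4 4 → sum 6
4 4 -6 → sum 2
4 -6 -7 → sum -9
-6 -7 0 → sum -13
-7 0 -8 → sum -15
0 -8 -1 → sum -9

2, -6, -11, -8, 2, 6, 2, -9, -13, -15, -9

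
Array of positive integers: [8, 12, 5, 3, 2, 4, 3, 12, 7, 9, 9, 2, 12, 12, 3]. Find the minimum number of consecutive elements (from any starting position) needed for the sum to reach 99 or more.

14

Extend right; whenever the sum reaches 99, record the length and shrink from the left:
add 8: running sum 8 < 99
add 12: running sum 20 < 99
add 5: running sum 25 < 99
add 3: running sum 28 < 99
add 2: running sum 30 < 99
add 4: running sum 34 < 99
add 3: running sum 37 < 99
add 12: running sum 49 < 99
add 7: running sum 56 < 99
add 9: running sum 65 < 99
add 9: running sum 74 < 99
add 2: running sum 76 < 99
add 12: running sum 88 < 99
end 13: [8, 12, 5, 3, 2, 4, 3, 12, 7, 9, 9, 2, 12, 12] sum 100, len 14
end 14: [8, 12, 5, 3, 2, 4, 3, 12, 7, 9, 9, 2, 12, 12, 3] sum 103, len 15
Shortest qualifying length: 14.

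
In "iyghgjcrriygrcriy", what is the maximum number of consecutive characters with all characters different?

5

add i: [i] len 1
add y: [i, y] len 2
add g: [i, y, g] len 3
add h: [i, y, g, h] len 4
add g (repeat g, move left end past it): [h, g] len 2
add j: [h, g, j] len 3
add c: [h, g, j, c] len 4
add r: [h, g, j, c, r] len 5
add r (repeat r, move left end past it): [r] len 1
add i: [r, i] len 2
add y: [r, i, y] len 3
add g: [r, i, y, g] len 4
add r (repeat r, move left end past it): [i, y, g, r] len 4
add c: [i, y, g, r, c] len 5
add r (repeat r, move left end past it): [c, r] len 2
add i: [c, r, i] len 3
add y: [c, r, i, y] len 4
Longest all-distinct length: 5.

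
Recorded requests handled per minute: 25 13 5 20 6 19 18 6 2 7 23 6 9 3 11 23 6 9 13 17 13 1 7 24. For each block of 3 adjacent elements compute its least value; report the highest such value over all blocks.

Window mins for each of the 22 positions:
25 13 5 → min 5
13 5 20 → min 5
5 20 6 → min 5
20 6 19 → min 6
6 19 18 → min 6
19 18 6 → min 6
18 6 2 → min 2
6 2 7 → min 2
2 7 23 → min 2
7 23 6 → min 6
23 6 9 → min 6
6 9 3 → min 3
9 3 11 → min 3
3 11 23 → min 3
11 23 6 → min 6
23 6 9 → min 6
6 9 13 → min 6
9 13 17 → min 9
13 17 13 → min 13
17 13 1 → min 1
13 1 7 → min 1
1 7 24 → min 1
Highest of these is 13.

13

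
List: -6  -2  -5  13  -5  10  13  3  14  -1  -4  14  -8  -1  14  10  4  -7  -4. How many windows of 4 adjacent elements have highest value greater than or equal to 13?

15

[-6, -2, -5, 13] → max 13  ≥ 13 ✓
[-2, -5, 13, -5] → max 13  ≥ 13 ✓
[-5, 13, -5, 10] → max 13  ≥ 13 ✓
[13, -5, 10, 13] → max 13  ≥ 13 ✓
[-5, 10, 13, 3] → max 13  ≥ 13 ✓
[10, 13, 3, 14] → max 14  ≥ 13 ✓
[13, 3, 14, -1] → max 14  ≥ 13 ✓
[3, 14, -1, -4] → max 14  ≥ 13 ✓
[14, -1, -4, 14] → max 14  ≥ 13 ✓
[-1, -4, 14, -8] → max 14  ≥ 13 ✓
[-4, 14, -8, -1] → max 14  ≥ 13 ✓
[14, -8, -1, 14] → max 14  ≥ 13 ✓
[-8, -1, 14, 10] → max 14  ≥ 13 ✓
[-1, 14, 10, 4] → max 14  ≥ 13 ✓
[14, 10, 4, -7] → max 14  ≥ 13 ✓
[10, 4, -7, -4] → max 10
15 windows satisfy the condition.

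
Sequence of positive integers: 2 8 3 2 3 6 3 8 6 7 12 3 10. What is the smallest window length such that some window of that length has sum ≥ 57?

9

Extend right; whenever the sum reaches 57, record the length and shrink from the left:
add 2: running sum 2 < 57
add 8: running sum 10 < 57
add 3: running sum 13 < 57
add 2: running sum 15 < 57
add 3: running sum 18 < 57
add 6: running sum 24 < 57
add 3: running sum 27 < 57
add 8: running sum 35 < 57
add 6: running sum 41 < 57
add 7: running sum 48 < 57
add 12: shortest ending here [8, 3, 2, 3, 6, 3, 8, 6, 7, 12] sum 58, len 10
add 3: shortest ending here [8, 3, 2, 3, 6, 3, 8, 6, 7, 12, 3] sum 61, len 11
add 10: shortest ending here [3, 6, 3, 8, 6, 7, 12, 3, 10] sum 58, len 9
Shortest qualifying length: 9.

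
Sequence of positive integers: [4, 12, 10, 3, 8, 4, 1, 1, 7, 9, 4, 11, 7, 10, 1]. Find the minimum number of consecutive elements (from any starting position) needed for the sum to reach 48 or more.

add 4: running sum 4 < 48
add 12: running sum 16 < 48
add 10: running sum 26 < 48
add 3: running sum 29 < 48
add 8: running sum 37 < 48
add 4: running sum 41 < 48
add 1: running sum 42 < 48
add 1: running sum 43 < 48
add 7: shortest ending here [4, 12, 10, 3, 8, 4, 1, 1, 7] sum 50, len 9
add 9: shortest ending here [12, 10, 3, 8, 4, 1, 1, 7, 9] sum 55, len 9
add 4: shortest ending here [12, 10, 3, 8, 4, 1, 1, 7, 9, 4] sum 59, len 10
add 11: shortest ending here [3, 8, 4, 1, 1, 7, 9, 4, 11] sum 48, len 9
add 7: shortest ending here [8, 4, 1, 1, 7, 9, 4, 11, 7] sum 52, len 9
add 10: shortest ending here [7, 9, 4, 11, 7, 10] sum 48, len 6
add 1: shortest ending here [7, 9, 4, 11, 7, 10, 1] sum 49, len 7
Shortest qualifying length: 6.

6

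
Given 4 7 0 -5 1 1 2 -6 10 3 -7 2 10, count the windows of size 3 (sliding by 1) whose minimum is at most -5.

9

(4, 7, 0) → min 0
(7, 0, -5) → min -5  ≤ -5 ✓
(0, -5, 1) → min -5  ≤ -5 ✓
(-5, 1, 1) → min -5  ≤ -5 ✓
(1, 1, 2) → min 1
(1, 2, -6) → min -6  ≤ -5 ✓
(2, -6, 10) → min -6  ≤ -5 ✓
(-6, 10, 3) → min -6  ≤ -5 ✓
(10, 3, -7) → min -7  ≤ -5 ✓
(3, -7, 2) → min -7  ≤ -5 ✓
(-7, 2, 10) → min -7  ≤ -5 ✓
9 windows satisfy the condition.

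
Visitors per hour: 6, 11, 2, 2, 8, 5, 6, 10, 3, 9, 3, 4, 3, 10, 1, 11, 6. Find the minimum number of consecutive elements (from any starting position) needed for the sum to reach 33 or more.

5

add 6: running sum 6 < 33
add 11: running sum 17 < 33
add 2: running sum 19 < 33
add 2: running sum 21 < 33
add 8: running sum 29 < 33
end 5: [6, 11, 2, 2, 8, 5] sum 34, len 6
end 6: [11, 2, 2, 8, 5, 6] sum 34, len 6
end 7: [2, 2, 8, 5, 6, 10] sum 33, len 6
end 8: [2, 8, 5, 6, 10, 3] sum 34, len 6
end 9: [5, 6, 10, 3, 9] sum 33, len 5
end 10: [5, 6, 10, 3, 9, 3] sum 36, len 6
end 11: [6, 10, 3, 9, 3, 4] sum 35, len 6
end 12: [6, 10, 3, 9, 3, 4, 3] sum 38, len 7
end 13: [10, 3, 9, 3, 4, 3, 10] sum 42, len 7
end 14: [3, 9, 3, 4, 3, 10, 1] sum 33, len 7
end 15: [9, 3, 4, 3, 10, 1, 11] sum 41, len 7
end 16: [4, 3, 10, 1, 11, 6] sum 35, len 6
Shortest qualifying length: 5.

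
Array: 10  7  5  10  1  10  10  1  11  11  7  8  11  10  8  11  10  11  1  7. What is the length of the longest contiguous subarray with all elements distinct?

add 10: [10] len 1
add 7: [10, 7] len 2
add 5: [10, 7, 5] len 3
add 10 (repeat 10, move left end past it): [7, 5, 10] len 3
add 1: [7, 5, 10, 1] len 4
add 10 (repeat 10, move left end past it): [1, 10] len 2
add 10 (repeat 10, move left end past it): [10] len 1
add 1: [10, 1] len 2
add 11: [10, 1, 11] len 3
add 11 (repeat 11, move left end past it): [11] len 1
add 7: [11, 7] len 2
add 8: [11, 7, 8] len 3
add 11 (repeat 11, move left end past it): [7, 8, 11] len 3
add 10: [7, 8, 11, 10] len 4
add 8 (repeat 8, move left end past it): [11, 10, 8] len 3
add 11 (repeat 11, move left end past it): [10, 8, 11] len 3
add 10 (repeat 10, move left end past it): [8, 11, 10] len 3
add 11 (repeat 11, move left end past it): [10, 11] len 2
add 1: [10, 11, 1] len 3
add 7: [10, 11, 1, 7] len 4
Longest all-distinct length: 4.

4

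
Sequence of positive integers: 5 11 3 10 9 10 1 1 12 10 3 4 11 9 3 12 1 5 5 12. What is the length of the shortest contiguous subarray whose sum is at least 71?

10

add 5: running sum 5 < 71
add 11: running sum 16 < 71
add 3: running sum 19 < 71
add 10: running sum 29 < 71
add 9: running sum 38 < 71
add 10: running sum 48 < 71
add 1: running sum 49 < 71
add 1: running sum 50 < 71
add 12: running sum 62 < 71
add 10: shortest ending here [5, 11, 3, 10, 9, 10, 1, 1, 12, 10] sum 72, len 10
add 3: shortest ending here [5, 11, 3, 10, 9, 10, 1, 1, 12, 10, 3] sum 75, len 11
add 4: shortest ending here [11, 3, 10, 9, 10, 1, 1, 12, 10, 3, 4] sum 74, len 11
add 11: shortest ending here [10, 9, 10, 1, 1, 12, 10, 3, 4, 11] sum 71, len 10
add 9: shortest ending here [10, 9, 10, 1, 1, 12, 10, 3, 4, 11, 9] sum 80, len 11
add 3: shortest ending here [9, 10, 1, 1, 12, 10, 3, 4, 11, 9, 3] sum 73, len 11
add 12: shortest ending here [10, 1, 1, 12, 10, 3, 4, 11, 9, 3, 12] sum 76, len 11
add 1: shortest ending here [10, 1, 1, 12, 10, 3, 4, 11, 9, 3, 12, 1] sum 77, len 12
add 5: shortest ending here [1, 12, 10, 3, 4, 11, 9, 3, 12, 1, 5] sum 71, len 11
add 5: shortest ending here [12, 10, 3, 4, 11, 9, 3, 12, 1, 5, 5] sum 75, len 11
add 12: shortest ending here [10, 3, 4, 11, 9, 3, 12, 1, 5, 5, 12] sum 75, len 11
Shortest qualifying length: 10.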